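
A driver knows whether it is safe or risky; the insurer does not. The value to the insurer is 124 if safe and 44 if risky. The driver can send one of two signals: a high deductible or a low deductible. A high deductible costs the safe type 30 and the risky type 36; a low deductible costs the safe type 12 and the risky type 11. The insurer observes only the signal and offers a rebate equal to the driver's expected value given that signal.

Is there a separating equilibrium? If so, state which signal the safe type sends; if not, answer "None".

Try safe → high deductible, risky → low deductible:
  Under separation the insurer infers type exactly: high deductible → safe (pays 124), low deductible → risky (pays 44).
  Safe: high deductible gives 124 − 30 = 94; low deductible gives 44 − 12 = 32. No deviation. ✓
  Risky: low deductible gives 44 − 11 = 33; high deductible gives 124 − 36 = 88. Would deviate. ✗
Try safe → low deductible, risky → high deductible:
  Under separation the insurer infers type exactly: low deductible → safe (pays 124), high deductible → risky (pays 44).
  Safe: low deductible gives 124 − 12 = 112; high deductible gives 44 − 30 = 14. No deviation. ✓
  Risky: high deductible gives 44 − 36 = 8; low deductible gives 124 − 11 = 113. Would deviate. ✗
Neither assignment is incentive-compatible.

None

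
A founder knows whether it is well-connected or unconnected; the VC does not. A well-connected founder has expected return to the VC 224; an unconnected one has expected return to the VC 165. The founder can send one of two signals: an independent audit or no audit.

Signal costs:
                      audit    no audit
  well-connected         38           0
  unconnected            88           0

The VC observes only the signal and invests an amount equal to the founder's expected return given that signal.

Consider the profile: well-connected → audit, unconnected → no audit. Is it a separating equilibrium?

Yes

If types separate, audit earns payment 224 and no audit earns 165.
Well-connected: audit gives 224 − 38 = 186; no audit gives 165 − 0 = 165. No deviation. ✓
Unconnected: no audit gives 165 − 0 = 165; audit gives 224 − 88 = 136. No deviation. ✓
Neither type gains from mimicking the other.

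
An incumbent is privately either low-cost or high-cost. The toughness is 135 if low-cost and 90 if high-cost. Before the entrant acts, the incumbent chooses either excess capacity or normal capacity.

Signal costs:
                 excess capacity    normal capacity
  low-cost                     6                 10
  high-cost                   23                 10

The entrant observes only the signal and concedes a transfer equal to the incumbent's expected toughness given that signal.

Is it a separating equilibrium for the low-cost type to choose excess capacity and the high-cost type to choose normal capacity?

No

Under separation the entrant infers type exactly: excess capacity → low-cost (pays 135), normal capacity → high-cost (pays 90).
Low-cost: excess capacity gives 135 − 6 = 129; normal capacity gives 90 − 10 = 80. No deviation. ✓
High-cost: normal capacity gives 90 − 10 = 80; excess capacity gives 135 − 23 = 112. Would deviate. ✗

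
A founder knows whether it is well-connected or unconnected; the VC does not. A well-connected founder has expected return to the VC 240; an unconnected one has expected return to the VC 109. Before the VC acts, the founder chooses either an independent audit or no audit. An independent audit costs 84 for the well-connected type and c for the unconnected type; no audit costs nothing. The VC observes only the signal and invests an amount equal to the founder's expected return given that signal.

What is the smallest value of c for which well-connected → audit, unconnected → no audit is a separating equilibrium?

131

Under separation: audit → well-connected (pays 240); no audit → unconnected (pays 109).
Well-connected: 240 − 84 = 156 ≥ 109 − 0 = 109. Holds regardless of c. ✓
Unconnected: 109 − 0 ≥ 240 − c, so c ≥ 240 − 109 = 131.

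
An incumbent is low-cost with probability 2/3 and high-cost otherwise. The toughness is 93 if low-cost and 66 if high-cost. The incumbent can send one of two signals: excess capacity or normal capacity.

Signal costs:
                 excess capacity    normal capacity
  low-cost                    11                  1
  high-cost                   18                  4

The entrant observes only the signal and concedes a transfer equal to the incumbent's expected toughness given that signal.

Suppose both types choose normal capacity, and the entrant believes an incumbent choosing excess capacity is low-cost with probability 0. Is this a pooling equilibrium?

Yes

At the pooled signal (normal capacity) the entrant holds the prior 2/3 and pays 2/3·93 + 1/3·66 = 84. Off-path (excess capacity) belief 0 gives 0·93 + 1·66 = 66.
Low-cost: normal capacity gives 84 − 1 = 83; excess capacity gives 66 − 11 = 55. Stays. ✓
High-cost: normal capacity gives 84 − 4 = 80; excess capacity gives 66 − 18 = 48. Stays. ✓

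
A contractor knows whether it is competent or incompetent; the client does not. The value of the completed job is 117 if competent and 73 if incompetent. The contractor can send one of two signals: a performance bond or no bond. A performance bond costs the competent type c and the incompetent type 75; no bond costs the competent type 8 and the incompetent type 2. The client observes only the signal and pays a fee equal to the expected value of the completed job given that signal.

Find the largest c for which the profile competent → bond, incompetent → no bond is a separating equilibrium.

Under separation: bond → competent (pays 117); no bond → incompetent (pays 73).
Incompetent: 73 − 2 = 71 ≥ 117 − 75 = 42. Holds regardless of c. ✓
Competent: 117 − c ≥ 73 − 8, so c ≤ 117 − 65 = 52.

52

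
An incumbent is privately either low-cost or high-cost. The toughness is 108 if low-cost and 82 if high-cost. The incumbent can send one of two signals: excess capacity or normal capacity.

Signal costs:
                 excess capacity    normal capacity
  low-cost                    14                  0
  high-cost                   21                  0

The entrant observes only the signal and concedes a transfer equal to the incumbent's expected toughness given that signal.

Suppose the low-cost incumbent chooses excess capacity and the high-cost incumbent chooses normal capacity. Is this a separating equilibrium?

If types separate, excess capacity earns payment 108 and normal capacity earns 82.
Low-cost: excess capacity gives 108 − 14 = 94; normal capacity gives 82 − 0 = 82. No deviation. ✓
High-cost: normal capacity gives 82 − 0 = 82; excess capacity gives 108 − 21 = 87. Would deviate. ✗

No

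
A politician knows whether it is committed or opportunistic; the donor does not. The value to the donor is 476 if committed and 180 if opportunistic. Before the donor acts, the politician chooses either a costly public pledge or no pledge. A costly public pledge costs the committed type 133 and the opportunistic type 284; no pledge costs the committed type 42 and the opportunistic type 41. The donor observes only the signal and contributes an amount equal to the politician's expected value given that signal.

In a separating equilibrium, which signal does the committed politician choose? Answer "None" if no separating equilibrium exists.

Try committed → pledge, opportunistic → no pledge:
  If types separate, pledge earns payment 476 and no pledge earns 180.
  Committed: pledge gives 476 − 133 = 343; no pledge gives 180 − 42 = 138. No deviation. ✓
  Opportunistic: no pledge gives 180 − 41 = 139; pledge gives 476 − 284 = 192. Would deviate. ✗
Try committed → no pledge, opportunistic → pledge:
  If types separate, no pledge earns payment 476 and pledge earns 180.
  Committed: no pledge gives 476 − 42 = 434; pledge gives 180 − 133 = 47. No deviation. ✓
  Opportunistic: pledge gives 180 − 284 = -104; no pledge gives 476 − 41 = 435. Would deviate. ✗
Neither assignment is incentive-compatible.

None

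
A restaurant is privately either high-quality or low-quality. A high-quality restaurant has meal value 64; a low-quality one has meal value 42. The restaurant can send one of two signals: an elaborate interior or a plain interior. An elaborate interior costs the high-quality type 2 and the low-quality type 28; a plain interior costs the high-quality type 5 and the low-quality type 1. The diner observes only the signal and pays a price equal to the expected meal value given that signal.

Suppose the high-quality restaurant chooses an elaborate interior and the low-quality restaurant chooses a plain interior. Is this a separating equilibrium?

If types separate, elaborate interior earns payment 64 and plain interior earns 42.
High-quality: elaborate interior gives 64 − 2 = 62; plain interior gives 42 − 5 = 37. No deviation. ✓
Low-quality: plain interior gives 42 − 1 = 41; elaborate interior gives 64 − 28 = 36. No deviation. ✓
Neither type gains from mimicking the other.

Yes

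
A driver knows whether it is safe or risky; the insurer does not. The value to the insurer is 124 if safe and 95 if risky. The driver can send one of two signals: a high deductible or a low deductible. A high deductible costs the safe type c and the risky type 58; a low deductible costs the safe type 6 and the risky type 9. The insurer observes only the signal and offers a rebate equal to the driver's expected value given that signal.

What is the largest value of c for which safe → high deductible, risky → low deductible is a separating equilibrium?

Under separation: high deductible → safe (pays 124); low deductible → risky (pays 95).
Risky: 95 − 9 = 86 ≥ 124 − 58 = 66. Holds regardless of c. ✓
Safe: 124 − c ≥ 95 − 6, so c ≤ 124 − 89 = 35.

35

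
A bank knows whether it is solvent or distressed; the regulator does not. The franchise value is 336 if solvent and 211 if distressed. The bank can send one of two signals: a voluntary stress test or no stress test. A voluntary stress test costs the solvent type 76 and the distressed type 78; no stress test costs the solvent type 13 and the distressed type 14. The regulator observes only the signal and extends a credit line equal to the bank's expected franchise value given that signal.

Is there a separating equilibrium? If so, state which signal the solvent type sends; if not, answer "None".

None

Try solvent → stress test, distressed → no stress test:
  If types separate, stress test earns payment 336 and no stress test earns 211.
  Solvent: stress test gives 336 − 76 = 260; no stress test gives 211 − 13 = 198. No deviation. ✓
  Distressed: no stress test gives 211 − 14 = 197; stress test gives 336 − 78 = 258. Would deviate. ✗
Try solvent → no stress test, distressed → stress test:
  If types separate, no stress test earns payment 336 and stress test earns 211.
  Solvent: no stress test gives 336 − 13 = 323; stress test gives 211 − 76 = 135. No deviation. ✓
  Distressed: stress test gives 211 − 78 = 133; no stress test gives 336 − 14 = 322. Would deviate. ✗
Neither assignment is incentive-compatible.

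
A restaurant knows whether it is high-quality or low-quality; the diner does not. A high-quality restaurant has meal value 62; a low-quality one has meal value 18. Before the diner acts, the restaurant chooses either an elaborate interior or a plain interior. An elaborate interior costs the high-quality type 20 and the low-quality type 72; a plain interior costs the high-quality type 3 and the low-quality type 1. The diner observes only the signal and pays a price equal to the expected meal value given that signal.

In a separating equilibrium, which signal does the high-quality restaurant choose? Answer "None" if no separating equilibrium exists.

elaborate interior

Try high-quality → elaborate interior, low-quality → plain interior:
  If types separate, elaborate interior earns payment 62 and plain interior earns 18.
  High-quality: elaborate interior gives 62 − 20 = 42; plain interior gives 18 − 3 = 15. No deviation. ✓
  Low-quality: plain interior gives 18 − 1 = 17; elaborate interior gives 62 − 72 = -10. No deviation. ✓
Both hold — the high-quality type sends elaborate interior.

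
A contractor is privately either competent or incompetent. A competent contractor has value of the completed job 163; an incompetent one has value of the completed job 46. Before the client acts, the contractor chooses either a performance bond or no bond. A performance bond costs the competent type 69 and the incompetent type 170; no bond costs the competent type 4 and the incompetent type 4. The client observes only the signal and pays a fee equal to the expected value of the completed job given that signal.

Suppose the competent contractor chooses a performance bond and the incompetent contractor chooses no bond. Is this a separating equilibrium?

If types separate, bond earns payment 163 and no bond earns 46.
Competent: bond gives 163 − 69 = 94; no bond gives 46 − 4 = 42. No deviation. ✓
Incompetent: no bond gives 46 − 4 = 42; bond gives 163 − 170 = -7. No deviation. ✓
Both incentive constraints hold.

Yes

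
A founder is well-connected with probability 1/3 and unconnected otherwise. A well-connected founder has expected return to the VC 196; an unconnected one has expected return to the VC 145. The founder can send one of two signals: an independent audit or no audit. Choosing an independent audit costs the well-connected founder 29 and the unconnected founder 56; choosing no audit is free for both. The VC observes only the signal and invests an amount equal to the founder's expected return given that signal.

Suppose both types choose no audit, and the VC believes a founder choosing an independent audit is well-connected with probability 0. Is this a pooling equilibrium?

Yes

At the pooled signal (no audit) the VC holds the prior 1/3 and pays 1/3·196 + 2/3·145 = 162. Off-path (audit) belief 0 gives 0·196 + 1·145 = 145.
Well-connected: no audit gives 162 − 0 = 162; audit gives 145 − 29 = 116. Stays. ✓
Unconnected: no audit gives 162 − 0 = 162; audit gives 145 − 56 = 89. Stays. ✓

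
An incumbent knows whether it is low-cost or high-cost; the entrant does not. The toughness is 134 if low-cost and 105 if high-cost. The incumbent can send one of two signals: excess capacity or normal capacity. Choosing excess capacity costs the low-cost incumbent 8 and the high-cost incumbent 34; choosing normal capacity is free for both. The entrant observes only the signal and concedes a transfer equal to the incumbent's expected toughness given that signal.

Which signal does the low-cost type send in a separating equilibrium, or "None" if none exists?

Try low-cost → excess capacity, high-cost → normal capacity:
  If types separate, excess capacity earns payment 134 and normal capacity earns 105.
  Low-cost: excess capacity gives 134 − 8 = 126; normal capacity gives 105 − 0 = 105. No deviation. ✓
  High-cost: normal capacity gives 105 − 0 = 105; excess capacity gives 134 − 34 = 100. No deviation. ✓
Both hold — the low-cost type sends excess capacity.

excess capacity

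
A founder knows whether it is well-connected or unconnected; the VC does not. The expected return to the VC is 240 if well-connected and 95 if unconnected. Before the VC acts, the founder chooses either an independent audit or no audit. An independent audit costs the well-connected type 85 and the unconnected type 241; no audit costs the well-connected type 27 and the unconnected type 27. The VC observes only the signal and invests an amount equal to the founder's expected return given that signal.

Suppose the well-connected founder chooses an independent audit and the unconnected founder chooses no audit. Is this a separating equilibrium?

If types separate, audit earns payment 240 and no audit earns 95.
Well-connected: audit gives 240 − 85 = 155; no audit gives 95 − 27 = 68. No deviation. ✓
Unconnected: no audit gives 95 − 27 = 68; audit gives 240 − 241 = -1. No deviation. ✓
Neither type gains from mimicking the other.

Yes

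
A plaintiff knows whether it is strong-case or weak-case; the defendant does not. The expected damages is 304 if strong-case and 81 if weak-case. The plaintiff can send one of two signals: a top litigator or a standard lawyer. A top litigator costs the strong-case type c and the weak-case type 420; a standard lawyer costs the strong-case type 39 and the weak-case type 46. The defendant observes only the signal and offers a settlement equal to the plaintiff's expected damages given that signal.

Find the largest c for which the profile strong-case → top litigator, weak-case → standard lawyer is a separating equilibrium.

262

Under separation: top litigator → strong-case (pays 304); standard lawyer → weak-case (pays 81).
Weak-case: 81 − 46 = 35 ≥ 304 − 420 = -116. Holds regardless of c. ✓
Strong-case: 304 − c ≥ 81 − 39, so c ≤ 304 − 42 = 262.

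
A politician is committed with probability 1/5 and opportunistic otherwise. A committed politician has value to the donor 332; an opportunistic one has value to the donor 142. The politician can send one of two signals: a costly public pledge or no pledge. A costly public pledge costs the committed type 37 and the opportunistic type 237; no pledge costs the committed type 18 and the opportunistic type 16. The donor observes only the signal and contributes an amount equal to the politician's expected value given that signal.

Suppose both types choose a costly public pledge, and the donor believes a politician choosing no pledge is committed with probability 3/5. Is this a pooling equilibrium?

No

At the pooled signal (pledge) the donor holds the prior 1/5 and pays 1/5·332 + 4/5·142 = 180. Off-path (no pledge) belief 3/5 gives 3/5·332 + 2/5·142 = 256.
Committed: pledge gives 180 − 37 = 143; no pledge gives 256 − 18 = 238. Deviates. ✗
Opportunistic: pledge gives 180 − 237 = -57; no pledge gives 256 − 16 = 240. Deviates. ✗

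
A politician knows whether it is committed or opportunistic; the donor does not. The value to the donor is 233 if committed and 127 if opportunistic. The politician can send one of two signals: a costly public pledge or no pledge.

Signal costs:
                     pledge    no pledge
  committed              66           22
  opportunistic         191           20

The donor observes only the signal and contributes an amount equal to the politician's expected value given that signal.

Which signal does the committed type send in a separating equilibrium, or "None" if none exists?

Try committed → pledge, opportunistic → no pledge:
  If types separate, pledge earns payment 233 and no pledge earns 127.
  Committed: pledge gives 233 − 66 = 167; no pledge gives 127 − 22 = 105. No deviation. ✓
  Opportunistic: no pledge gives 127 − 20 = 107; pledge gives 233 − 191 = 42. No deviation. ✓
Both hold — the committed type sends pledge.

pledge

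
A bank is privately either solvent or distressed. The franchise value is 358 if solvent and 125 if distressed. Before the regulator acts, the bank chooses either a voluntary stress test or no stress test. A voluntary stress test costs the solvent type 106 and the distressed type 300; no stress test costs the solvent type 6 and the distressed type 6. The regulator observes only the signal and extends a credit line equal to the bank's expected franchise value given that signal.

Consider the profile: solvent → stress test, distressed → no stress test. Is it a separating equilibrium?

Yes

Under separation the regulator infers type exactly: stress test → solvent (pays 358), no stress test → distressed (pays 125).
Solvent: stress test gives 358 − 106 = 252; no stress test gives 125 − 6 = 119. No deviation. ✓
Distressed: no stress test gives 125 − 6 = 119; stress test gives 358 − 300 = 58. No deviation. ✓
Both incentive constraints hold.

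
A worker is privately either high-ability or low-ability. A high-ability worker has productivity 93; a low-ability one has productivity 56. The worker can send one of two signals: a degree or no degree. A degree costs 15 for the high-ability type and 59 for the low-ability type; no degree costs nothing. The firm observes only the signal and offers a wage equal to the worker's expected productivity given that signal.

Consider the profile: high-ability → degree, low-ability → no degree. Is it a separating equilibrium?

If types separate, degree earns payment 93 and no degree earns 56.
High-ability: degree gives 93 − 15 = 78; no degree gives 56 − 0 = 56. No deviation. ✓
Low-ability: no degree gives 56 − 0 = 56; degree gives 93 − 59 = 34. No deviation. ✓
Neither type gains from mimicking the other.

Yes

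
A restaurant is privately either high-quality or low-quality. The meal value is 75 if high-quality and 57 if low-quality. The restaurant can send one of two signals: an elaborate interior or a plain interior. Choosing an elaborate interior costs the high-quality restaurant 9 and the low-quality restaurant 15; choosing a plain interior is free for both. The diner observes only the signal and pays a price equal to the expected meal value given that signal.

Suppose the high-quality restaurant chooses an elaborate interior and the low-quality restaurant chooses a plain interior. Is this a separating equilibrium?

If types separate, elaborate interior earns payment 75 and plain interior earns 57.
High-quality: elaborate interior gives 75 − 9 = 66; plain interior gives 57 − 0 = 57. No deviation. ✓
Low-quality: plain interior gives 57 − 0 = 57; elaborate interior gives 75 − 15 = 60. Would deviate. ✗

No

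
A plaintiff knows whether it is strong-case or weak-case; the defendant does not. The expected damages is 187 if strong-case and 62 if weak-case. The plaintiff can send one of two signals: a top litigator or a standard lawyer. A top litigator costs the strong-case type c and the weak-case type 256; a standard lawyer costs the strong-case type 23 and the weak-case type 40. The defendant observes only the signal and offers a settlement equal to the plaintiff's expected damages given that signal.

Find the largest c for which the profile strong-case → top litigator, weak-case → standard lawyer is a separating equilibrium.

148

Under separation: top litigator → strong-case (pays 187); standard lawyer → weak-case (pays 62).
Weak-case: 62 − 40 = 22 ≥ 187 − 256 = -69. Holds regardless of c. ✓
Strong-case: 187 − c ≥ 62 − 23, so c ≤ 187 − 39 = 148.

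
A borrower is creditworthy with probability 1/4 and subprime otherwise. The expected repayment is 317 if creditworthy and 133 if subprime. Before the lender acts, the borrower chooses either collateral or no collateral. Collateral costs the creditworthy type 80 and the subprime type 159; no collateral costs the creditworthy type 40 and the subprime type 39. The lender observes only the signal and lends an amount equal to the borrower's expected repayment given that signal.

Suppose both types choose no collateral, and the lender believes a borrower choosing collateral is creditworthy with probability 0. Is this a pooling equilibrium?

Yes

At the pooled signal (no collateral) the lender holds the prior 1/4 and pays 1/4·317 + 3/4·133 = 179. Off-path (collateral) belief 0 gives 0·317 + 1·133 = 133.
Creditworthy: no collateral gives 179 − 40 = 139; collateral gives 133 − 80 = 53. Stays. ✓
Subprime: no collateral gives 179 − 39 = 140; collateral gives 133 − 159 = -26. Stays. ✓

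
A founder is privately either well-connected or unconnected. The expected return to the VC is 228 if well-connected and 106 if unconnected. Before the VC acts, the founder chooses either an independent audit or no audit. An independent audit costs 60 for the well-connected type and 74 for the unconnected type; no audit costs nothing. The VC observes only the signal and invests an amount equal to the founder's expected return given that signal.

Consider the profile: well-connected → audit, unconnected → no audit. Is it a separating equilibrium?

If types separate, audit earns payment 228 and no audit earns 106.
Well-connected: audit gives 228 − 60 = 168; no audit gives 106 − 0 = 106. No deviation. ✓
Unconnected: no audit gives 106 − 0 = 106; audit gives 228 − 74 = 154. Would deviate. ✗

No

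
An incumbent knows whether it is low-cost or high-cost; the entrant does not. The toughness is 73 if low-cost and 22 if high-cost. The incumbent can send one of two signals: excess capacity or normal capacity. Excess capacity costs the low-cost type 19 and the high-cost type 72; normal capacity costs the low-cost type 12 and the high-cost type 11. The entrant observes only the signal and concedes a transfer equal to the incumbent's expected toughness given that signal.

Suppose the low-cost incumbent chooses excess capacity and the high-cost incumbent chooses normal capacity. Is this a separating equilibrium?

Yes

If types separate, excess capacity earns payment 73 and normal capacity earns 22.
Low-cost: excess capacity gives 73 − 19 = 54; normal capacity gives 22 − 12 = 10. No deviation. ✓
High-cost: normal capacity gives 22 − 11 = 11; excess capacity gives 73 − 72 = 1. No deviation. ✓
Neither type gains from mimicking the other.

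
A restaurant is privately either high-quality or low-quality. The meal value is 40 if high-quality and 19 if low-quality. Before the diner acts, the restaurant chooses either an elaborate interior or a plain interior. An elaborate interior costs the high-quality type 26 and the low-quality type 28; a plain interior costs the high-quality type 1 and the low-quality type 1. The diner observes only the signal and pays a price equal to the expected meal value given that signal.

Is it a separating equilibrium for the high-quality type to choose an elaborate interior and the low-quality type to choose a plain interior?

No

If types separate, elaborate interior earns payment 40 and plain interior earns 19.
High-quality: elaborate interior gives 40 − 26 = 14; plain interior gives 19 − 1 = 18. Would deviate. ✗
Low-quality: plain interior gives 19 − 1 = 18; elaborate interior gives 40 − 28 = 12. No deviation. ✓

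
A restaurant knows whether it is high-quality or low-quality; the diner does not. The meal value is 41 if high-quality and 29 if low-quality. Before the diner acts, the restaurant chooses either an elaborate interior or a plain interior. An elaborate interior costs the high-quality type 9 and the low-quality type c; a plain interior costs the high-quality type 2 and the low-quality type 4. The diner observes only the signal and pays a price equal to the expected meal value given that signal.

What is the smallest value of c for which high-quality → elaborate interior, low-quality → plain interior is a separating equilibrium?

Under separation: elaborate interior → high-quality (pays 41); plain interior → low-quality (pays 29).
High-quality: 41 − 9 = 32 ≥ 29 − 2 = 27. Holds regardless of c. ✓
Low-quality: 29 − 4 ≥ 41 − c, so c ≥ 41 − 25 = 16.

16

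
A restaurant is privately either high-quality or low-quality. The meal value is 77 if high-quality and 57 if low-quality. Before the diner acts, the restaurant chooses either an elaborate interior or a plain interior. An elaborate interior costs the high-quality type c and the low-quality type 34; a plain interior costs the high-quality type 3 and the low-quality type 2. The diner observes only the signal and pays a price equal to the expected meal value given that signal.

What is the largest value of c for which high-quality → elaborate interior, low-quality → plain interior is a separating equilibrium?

Under separation: elaborate interior → high-quality (pays 77); plain interior → low-quality (pays 57).
Low-quality: 57 − 2 = 55 ≥ 77 − 34 = 43. Holds regardless of c. ✓
High-quality: 77 − c ≥ 57 − 3, so c ≤ 77 − 54 = 23.

23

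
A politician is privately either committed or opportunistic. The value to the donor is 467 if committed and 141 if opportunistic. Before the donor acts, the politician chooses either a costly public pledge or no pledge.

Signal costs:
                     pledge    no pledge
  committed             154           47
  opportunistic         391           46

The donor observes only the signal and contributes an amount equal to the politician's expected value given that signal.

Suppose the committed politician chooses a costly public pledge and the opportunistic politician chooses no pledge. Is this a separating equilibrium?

If types separate, pledge earns payment 467 and no pledge earns 141.
Committed: pledge gives 467 − 154 = 313; no pledge gives 141 − 47 = 94. No deviation. ✓
Opportunistic: no pledge gives 141 − 46 = 95; pledge gives 467 − 391 = 76. No deviation. ✓
Neither type gains from mimicking the other.

Yes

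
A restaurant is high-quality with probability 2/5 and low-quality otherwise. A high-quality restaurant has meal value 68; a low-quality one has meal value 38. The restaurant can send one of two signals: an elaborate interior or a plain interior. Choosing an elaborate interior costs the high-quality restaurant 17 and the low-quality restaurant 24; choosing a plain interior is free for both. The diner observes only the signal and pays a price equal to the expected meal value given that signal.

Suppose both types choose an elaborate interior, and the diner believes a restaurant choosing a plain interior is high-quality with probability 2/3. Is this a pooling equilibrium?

On the equilibrium path (elaborate interior) the diner holds the prior 2/5 and pays 2/5·68 + 3/5·38 = 50. Off-path (plain interior) belief 2/3 gives 2/3·68 + 1/3·38 = 58.
High-quality: elaborate interior gives 50 − 17 = 33; plain interior gives 58 − 0 = 58. Deviates. ✗
Low-quality: elaborate interior gives 50 − 24 = 26; plain interior gives 58 − 0 = 58. Deviates. ✗

No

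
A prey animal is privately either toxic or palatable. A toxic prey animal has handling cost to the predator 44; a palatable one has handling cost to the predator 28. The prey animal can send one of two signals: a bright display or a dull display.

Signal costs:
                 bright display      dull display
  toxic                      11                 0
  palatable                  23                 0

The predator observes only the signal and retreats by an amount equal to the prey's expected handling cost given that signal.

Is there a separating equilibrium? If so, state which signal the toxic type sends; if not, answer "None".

Try toxic → bright display, palatable → dull display:
  Under separation the predator infers type exactly: bright display → toxic (pays 44), dull display → palatable (pays 28).
  Toxic: bright display gives 44 − 11 = 33; dull display gives 28 − 0 = 28. No deviation. ✓
  Palatable: dull display gives 28 − 0 = 28; bright display gives 44 − 23 = 21. No deviation. ✓
Both hold — the toxic type sends bright display.

bright display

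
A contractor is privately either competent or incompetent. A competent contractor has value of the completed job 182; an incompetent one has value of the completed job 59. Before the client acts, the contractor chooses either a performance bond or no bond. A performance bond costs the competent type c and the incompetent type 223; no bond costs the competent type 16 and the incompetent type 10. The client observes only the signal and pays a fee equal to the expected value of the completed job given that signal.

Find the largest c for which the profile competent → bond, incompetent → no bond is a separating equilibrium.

139

Under separation: bond → competent (pays 182); no bond → incompetent (pays 59).
Incompetent: 59 − 10 = 49 ≥ 182 − 223 = -41. Holds regardless of c. ✓
Competent: 182 − c ≥ 59 − 16, so c ≤ 182 − 43 = 139.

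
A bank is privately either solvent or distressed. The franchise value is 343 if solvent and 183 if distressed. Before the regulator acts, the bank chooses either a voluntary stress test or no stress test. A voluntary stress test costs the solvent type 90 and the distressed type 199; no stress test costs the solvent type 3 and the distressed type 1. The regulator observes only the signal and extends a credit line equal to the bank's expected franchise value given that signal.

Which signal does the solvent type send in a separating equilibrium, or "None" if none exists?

Try solvent → stress test, distressed → no stress test:
  If types separate, stress test earns payment 343 and no stress test earns 183.
  Solvent: stress test gives 343 − 90 = 253; no stress test gives 183 − 3 = 180. No deviation. ✓
  Distressed: no stress test gives 183 − 1 = 182; stress test gives 343 − 199 = 144. No deviation. ✓
Both hold — the solvent type sends stress test.

stress test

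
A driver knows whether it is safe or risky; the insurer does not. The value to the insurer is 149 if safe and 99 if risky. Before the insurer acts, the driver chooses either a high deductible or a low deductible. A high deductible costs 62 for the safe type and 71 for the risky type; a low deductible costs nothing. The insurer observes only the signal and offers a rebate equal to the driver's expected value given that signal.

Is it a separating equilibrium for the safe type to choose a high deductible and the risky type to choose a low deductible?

No

If types separate, high deductible earns payment 149 and low deductible earns 99.
Safe: high deductible gives 149 − 62 = 87; low deductible gives 99 − 0 = 99. Would deviate. ✗
Risky: low deductible gives 99 − 0 = 99; high deductible gives 149 − 71 = 78. No deviation. ✓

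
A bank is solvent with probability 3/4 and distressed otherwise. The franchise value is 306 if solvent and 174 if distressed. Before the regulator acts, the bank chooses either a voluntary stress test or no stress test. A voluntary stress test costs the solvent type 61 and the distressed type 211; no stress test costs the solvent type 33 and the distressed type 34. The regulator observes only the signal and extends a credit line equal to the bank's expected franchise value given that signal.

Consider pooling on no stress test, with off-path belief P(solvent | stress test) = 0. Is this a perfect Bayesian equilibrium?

Yes

On the equilibrium path (no stress test) the regulator holds the prior 3/4 and pays 3/4·306 + 1/4·174 = 273. Off-path (stress test) belief 0 gives 0·306 + 1·174 = 174.
Solvent: no stress test gives 273 − 33 = 240; stress test gives 174 − 61 = 113. Stays. ✓
Distressed: no stress test gives 273 − 34 = 239; stress test gives 174 − 211 = -37. Stays. ✓
Beliefs are Bayes-consistent on-path and both types best-respond.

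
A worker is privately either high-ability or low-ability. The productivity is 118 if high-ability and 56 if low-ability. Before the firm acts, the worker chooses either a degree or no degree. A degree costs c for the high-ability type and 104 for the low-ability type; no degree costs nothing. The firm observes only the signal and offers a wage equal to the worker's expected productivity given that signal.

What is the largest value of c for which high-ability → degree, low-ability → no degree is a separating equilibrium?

62

Under separation: degree → high-ability (pays 118); no degree → low-ability (pays 56).
Low-ability: 56 − 0 = 56 ≥ 118 − 104 = 14. Holds regardless of c. ✓
High-ability: 118 − c ≥ 56 − 0, so c ≤ 118 − 56 = 62.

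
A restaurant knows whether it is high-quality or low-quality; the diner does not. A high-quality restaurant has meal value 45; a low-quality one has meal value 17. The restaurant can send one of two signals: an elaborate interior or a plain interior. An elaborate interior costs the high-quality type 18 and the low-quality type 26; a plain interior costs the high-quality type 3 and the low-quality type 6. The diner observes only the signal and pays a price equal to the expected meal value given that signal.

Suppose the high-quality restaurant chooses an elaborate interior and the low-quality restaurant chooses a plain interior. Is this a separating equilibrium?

No

Under separation the diner infers type exactly: elaborate interior → high-quality (pays 45), plain interior → low-quality (pays 17).
High-quality: elaborate interior gives 45 − 18 = 27; plain interior gives 17 − 3 = 14. No deviation. ✓
Low-quality: plain interior gives 17 − 6 = 11; elaborate interior gives 45 − 26 = 19. Would deviate. ✗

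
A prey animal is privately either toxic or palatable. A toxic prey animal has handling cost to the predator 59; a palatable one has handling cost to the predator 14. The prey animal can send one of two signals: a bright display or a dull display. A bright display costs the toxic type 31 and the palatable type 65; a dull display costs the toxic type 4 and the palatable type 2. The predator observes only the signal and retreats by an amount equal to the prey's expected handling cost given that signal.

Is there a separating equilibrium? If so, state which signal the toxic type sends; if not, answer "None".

Try toxic → bright display, palatable → dull display:
  If types separate, bright display earns payment 59 and dull display earns 14.
  Toxic: bright display gives 59 − 31 = 28; dull display gives 14 − 4 = 10. No deviation. ✓
  Palatable: dull display gives 14 − 2 = 12; bright display gives 59 − 65 = -6. No deviation. ✓
Both hold — the toxic type sends bright display.

bright display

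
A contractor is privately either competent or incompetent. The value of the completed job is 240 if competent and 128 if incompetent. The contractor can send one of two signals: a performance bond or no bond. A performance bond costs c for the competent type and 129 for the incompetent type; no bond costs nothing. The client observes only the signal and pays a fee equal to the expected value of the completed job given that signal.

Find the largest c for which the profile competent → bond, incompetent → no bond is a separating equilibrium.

112

Under separation: bond → competent (pays 240); no bond → incompetent (pays 128).
Incompetent: 128 − 0 = 128 ≥ 240 − 129 = 111. Holds regardless of c. ✓
Competent: 240 − c ≥ 128 − 0, so c ≤ 240 − 128 = 112.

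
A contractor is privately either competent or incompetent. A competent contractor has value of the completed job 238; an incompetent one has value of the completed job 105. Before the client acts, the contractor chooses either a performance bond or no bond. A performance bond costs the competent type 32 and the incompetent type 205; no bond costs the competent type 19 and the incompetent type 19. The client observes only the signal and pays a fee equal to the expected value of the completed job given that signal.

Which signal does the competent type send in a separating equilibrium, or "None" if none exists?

Try competent → bond, incompetent → no bond:
  Under separation the client infers type exactly: bond → competent (pays 238), no bond → incompetent (pays 105).
  Competent: bond gives 238 − 32 = 206; no bond gives 105 − 19 = 86. No deviation. ✓
  Incompetent: no bond gives 105 − 19 = 86; bond gives 238 − 205 = 33. No deviation. ✓
Both hold — the competent type sends bond.

bond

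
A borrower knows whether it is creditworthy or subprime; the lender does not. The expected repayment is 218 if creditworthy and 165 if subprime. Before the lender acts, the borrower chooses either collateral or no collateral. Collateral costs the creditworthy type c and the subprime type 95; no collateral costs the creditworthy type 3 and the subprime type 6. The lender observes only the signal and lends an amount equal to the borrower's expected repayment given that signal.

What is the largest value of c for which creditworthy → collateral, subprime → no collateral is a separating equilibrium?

56

Under separation: collateral → creditworthy (pays 218); no collateral → subprime (pays 165).
Subprime: 165 − 6 = 159 ≥ 218 − 95 = 123. Holds regardless of c. ✓
Creditworthy: 218 − c ≥ 165 − 3, so c ≤ 218 − 162 = 56.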